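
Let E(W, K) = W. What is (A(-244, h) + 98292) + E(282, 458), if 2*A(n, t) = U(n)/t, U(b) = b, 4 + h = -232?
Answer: 11631793/118 ≈ 98575.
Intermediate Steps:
h = -236 (h = -4 - 232 = -236)
A(n, t) = n/(2*t) (A(n, t) = (n/t)/2 = n/(2*t))
(A(-244, h) + 98292) + E(282, 458) = ((½)*(-244)/(-236) + 98292) + 282 = ((½)*(-244)*(-1/236) + 98292) + 282 = (61/118 + 98292) + 282 = 11598517/118 + 282 = 11631793/118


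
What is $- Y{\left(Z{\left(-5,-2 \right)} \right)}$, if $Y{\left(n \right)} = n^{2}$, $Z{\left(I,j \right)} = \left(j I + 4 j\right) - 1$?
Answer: $-1$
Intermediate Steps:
$Z{\left(I,j \right)} = -1 + 4 j + I j$ ($Z{\left(I,j \right)} = \left(I j + 4 j\right) - 1 = \left(4 j + I j\right) - 1 = -1 + 4 j + I j$)
$- Y{\left(Z{\left(-5,-2 \right)} \right)} = - \left(-1 + 4 \left(-2\right) - -10\right)^{2} = - \left(-1 - 8 + 10\right)^{2} = - 1^{2} = \left(-1\right) 1 = -1$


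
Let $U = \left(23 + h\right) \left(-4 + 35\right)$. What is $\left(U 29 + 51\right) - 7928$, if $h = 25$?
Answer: $35275$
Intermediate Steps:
$U = 1488$ ($U = \left(23 + 25\right) \left(-4 + 35\right) = 48 \cdot 31 = 1488$)
$\left(U 29 + 51\right) - 7928 = \left(1488 \cdot 29 + 51\right) - 7928 = \left(43152 + 51\right) - 7928 = 43203 - 7928 = 35275$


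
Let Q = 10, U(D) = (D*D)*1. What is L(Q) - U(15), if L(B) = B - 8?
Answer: -223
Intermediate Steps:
U(D) = D² (U(D) = D²*1 = D²)
L(B) = -8 + B
L(Q) - U(15) = (-8 + 10) - 1*15² = 2 - 1*225 = 2 - 225 = -223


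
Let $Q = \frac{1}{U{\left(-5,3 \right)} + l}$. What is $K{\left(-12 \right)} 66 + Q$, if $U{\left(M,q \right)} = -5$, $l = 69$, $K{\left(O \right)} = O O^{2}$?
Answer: $- \frac{7299071}{64} \approx -1.1405 \cdot 10^{5}$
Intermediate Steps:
$K{\left(O \right)} = O^{3}$
$Q = \frac{1}{64}$ ($Q = \frac{1}{-5 + 69} = \frac{1}{64} \approx 0.015625$)
$K{\left(-12 \right)} 66 + Q = \left(-12\right)^{3} \cdot 66 + \frac{1}{64} = \left(-1728\right) 66 + \frac{1}{64} = -114048 + \frac{1}{64} = - \frac{7299071}{64}$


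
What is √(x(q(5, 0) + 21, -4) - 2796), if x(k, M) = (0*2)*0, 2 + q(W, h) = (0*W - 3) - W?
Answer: 2*I*√699 ≈ 52.877*I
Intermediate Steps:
q(W, h) = -5 - W (q(W, h) = -2 + ((0*W - 3) - W) = -2 + ((0 - 3) - W) = -2 + (-3 - W) = -5 - W)
x(k, M) = 0 (x(k, M) = 0*0 = 0)
√(x(q(5, 0) + 21, -4) - 2796) = √(0 - 2796) = √(-2796) = 2*I*√699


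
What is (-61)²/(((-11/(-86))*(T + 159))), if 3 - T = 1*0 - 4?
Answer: 160003/913 ≈ 175.25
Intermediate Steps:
T = 7 (T = 3 - (1*0 - 4) = 3 - (0 - 4) = 3 - 1*(-4) = 3 + 4 = 7)
(-61)²/(((-11/(-86))*(T + 159))) = (-61)²/(((-11/(-86))*(7 + 159))) = 3721/((-11*(-1/86)*166)) = 3721/(((11/86)*166)) = 3721/(913/43) = 3721*(43/913) = 160003/913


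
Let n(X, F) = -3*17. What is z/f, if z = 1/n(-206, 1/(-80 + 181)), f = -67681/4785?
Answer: 1595/1150577 ≈ 0.0013863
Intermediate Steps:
f = -67681/4785 (f = -67681*1/4785 = -67681/4785 ≈ -14.144)
n(X, F) = -51
z = -1/51 (z = 1/(-51) = -1/51 ≈ -0.019608)
z/f = -1/(51*(-67681/4785)) = -1/51*(-4785/67681) = 1595/1150577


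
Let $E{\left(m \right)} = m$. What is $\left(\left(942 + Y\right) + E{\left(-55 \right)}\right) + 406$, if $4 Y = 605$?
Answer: $\frac{5777}{4} \approx 1444.3$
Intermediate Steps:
$Y = \frac{605}{4}$ ($Y = \frac{1}{4} \cdot 605 = \frac{605}{4} \approx 151.25$)
$\left(\left(942 + Y\right) + E{\left(-55 \right)}\right) + 406 = \left(\left(942 + \frac{605}{4}\right) - 55\right) + 406 = \left(\frac{4373}{4} - 55\right) + 406 = \frac{4153}{4} + 406 = \frac{5777}{4}$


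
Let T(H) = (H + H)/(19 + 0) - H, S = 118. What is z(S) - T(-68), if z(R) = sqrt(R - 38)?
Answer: -1156/19 + 4*sqrt(5) ≈ -51.898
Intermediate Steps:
z(R) = sqrt(-38 + R)
T(H) = -17*H/19 (T(H) = (2*H)/19 - H = (2*H)*(1/19) - H = 2*H/19 - H = -17*H/19)
z(S) - T(-68) = sqrt(-38 + 118) - (-17)*(-68)/19 = sqrt(80) - 1*1156/19 = 4*sqrt(5) - 1156/19 = -1156/19 + 4*sqrt(5)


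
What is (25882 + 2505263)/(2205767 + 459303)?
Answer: 506229/533014 ≈ 0.94975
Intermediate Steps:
(25882 + 2505263)/(2205767 + 459303) = 2531145/2665070 = 2531145*(1/2665070) = 506229/533014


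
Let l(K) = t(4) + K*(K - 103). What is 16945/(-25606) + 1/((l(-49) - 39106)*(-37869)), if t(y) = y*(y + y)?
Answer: -724789085633/1095246347013 ≈ -0.66176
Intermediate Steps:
t(y) = 2*y² (t(y) = y*(2*y) = 2*y²)
l(K) = 32 + K*(-103 + K) (l(K) = 2*4² + K*(K - 103) = 2*16 + K*(-103 + K) = 32 + K*(-103 + K))
16945/(-25606) + 1/((l(-49) - 39106)*(-37869)) = 16945/(-25606) + 1/(((32 + (-49)² - 103*(-49)) - 39106)*(-37869)) = 16945*(-1/25606) - 1/37869/((32 + 2401 + 5047) - 39106) = -16945/25606 - 1/37869/(7480 - 39106) = -16945/25606 - 1/37869/(-31626) = -16945/25606 - 1/31626*(-1/37869) = -16945/25606 + 1/1197644994 = -724789085633/1095246347013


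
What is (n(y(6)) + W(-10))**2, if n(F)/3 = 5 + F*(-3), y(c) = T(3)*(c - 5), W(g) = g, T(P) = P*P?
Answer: 5776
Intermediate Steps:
T(P) = P**2
y(c) = -45 + 9*c (y(c) = 3**2*(c - 5) = 9*(-5 + c) = -45 + 9*c)
n(F) = 15 - 9*F (n(F) = 3*(5 + F*(-3)) = 3*(5 - 3*F) = 15 - 9*F)
(n(y(6)) + W(-10))**2 = ((15 - 9*(-45 + 9*6)) - 10)**2 = ((15 - 9*(-45 + 54)) - 10)**2 = ((15 - 9*9) - 10)**2 = ((15 - 81) - 10)**2 = (-66 - 10)**2 = (-76)**2 = 5776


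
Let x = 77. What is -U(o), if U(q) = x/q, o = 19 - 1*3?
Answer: -77/16 ≈ -4.8125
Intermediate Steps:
o = 16 (o = 19 - 3 = 16)
U(q) = 77/q
-U(o) = -77/16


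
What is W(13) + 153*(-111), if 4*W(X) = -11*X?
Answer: -68075/4 ≈ -17019.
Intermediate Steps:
W(X) = -11*X/4 (W(X) = (-11*X)/4 = -11*X/4)
W(13) + 153*(-111) = -11/4*13 + 153*(-111) = -143/4 - 16983 = -68075/4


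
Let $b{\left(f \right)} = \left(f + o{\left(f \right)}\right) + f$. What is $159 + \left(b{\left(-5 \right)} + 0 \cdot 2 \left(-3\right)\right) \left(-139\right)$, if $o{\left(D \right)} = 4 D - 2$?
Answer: $4607$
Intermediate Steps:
$o{\left(D \right)} = -2 + 4 D$
$b{\left(f \right)} = -2 + 6 f$ ($b{\left(f \right)} = \left(f + \left(-2 + 4 f\right)\right) + f = \left(-2 + 5 f\right) + f = -2 + 6 f$)
$159 + \left(b{\left(-5 \right)} + 0 \cdot 2 \left(-3\right)\right) \left(-139\right) = 159 + \left(\left(-2 + 6 \left(-5\right)\right) + 0 \cdot 2 \left(-3\right)\right) \left(-139\right) = 159 + \left(\left(-2 - 30\right) + 0 \left(-6\right)\right) \left(-139\right) = 159 + \left(-32 + 0\right) \left(-139\right) = 159 - -4448 = 159 + 4448 = 4607$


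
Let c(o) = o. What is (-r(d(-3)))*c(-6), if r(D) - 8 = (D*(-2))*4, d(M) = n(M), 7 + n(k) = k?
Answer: 528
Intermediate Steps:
n(k) = -7 + k
d(M) = -7 + M
r(D) = 8 - 8*D (r(D) = 8 + (D*(-2))*4 = 8 - 2*D*4 = 8 - 8*D)
(-r(d(-3)))*c(-6) = -(8 - 8*(-7 - 3))*(-6) = -(8 - 8*(-10))*(-6) = -(8 + 80)*(-6) = -1*88*(-6) = -88*(-6) = 528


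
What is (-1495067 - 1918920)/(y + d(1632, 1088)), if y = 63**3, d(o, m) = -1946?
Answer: -3413987/248101 ≈ -13.760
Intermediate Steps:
y = 250047
(-1495067 - 1918920)/(y + d(1632, 1088)) = (-1495067 - 1918920)/(250047 - 1946) = -3413987/248101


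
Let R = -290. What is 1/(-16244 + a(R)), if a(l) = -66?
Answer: -1/16310 ≈ -6.1312e-5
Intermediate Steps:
1/(-16244 + a(R)) = 1/(-16244 - 66) = 1/(-16310) = -1/16310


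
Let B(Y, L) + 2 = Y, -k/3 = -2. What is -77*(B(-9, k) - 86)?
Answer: 7469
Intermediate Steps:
k = 6 (k = -3*(-2) = 6)
B(Y, L) = -2 + Y
-77*(B(-9, k) - 86) = -77*((-2 - 9) - 86) = -77*(-11 - 86) = -77*(-97) = 7469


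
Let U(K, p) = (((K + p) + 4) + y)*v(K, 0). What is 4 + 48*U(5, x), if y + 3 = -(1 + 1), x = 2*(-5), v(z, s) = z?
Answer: -1436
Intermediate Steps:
x = -10
y = -5 (y = -3 - (1 + 1) = -3 - 1*2 = -3 - 2 = -5)
U(K, p) = K*(-1 + K + p) (U(K, p) = (((K + p) + 4) - 5)*K = ((4 + K + p) - 5)*K = (-1 + K + p)*K = K*(-1 + K + p))
4 + 48*U(5, x) = 4 + 48*(5*(-1 + 5 - 10)) = 4 + 48*(5*(-6)) = 4 + 48*(-30) = 4 - 1440 = -1436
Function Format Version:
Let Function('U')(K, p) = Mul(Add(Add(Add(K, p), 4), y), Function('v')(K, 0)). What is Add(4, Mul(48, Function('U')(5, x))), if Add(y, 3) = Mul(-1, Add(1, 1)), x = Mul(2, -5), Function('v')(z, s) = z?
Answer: -1436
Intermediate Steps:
x = -10
y = -5 (y = Add(-3, Mul(-1, Add(1, 1))) = Add(-3, Mul(-1, 2)) = Add(-3, -2) = -5)
Function('U')(K, p) = Mul(K, Add(-1, K, p)) (Function('U')(K, p) = Mul(Add(Add(Add(K, p), 4), -5), K) = Mul(Add(Add(4, K, p), -5), K) = Mul(Add(-1, K, p), K) = Mul(K, Add(-1, K, p)))
Add(4, Mul(48, Function('U')(5, x))) = Add(4, Mul(48, Mul(5, Add(-1, 5, -10)))) = Add(4, Mul(48, Mul(5, -6))) = Add(4, Mul(48, -30)) = Add(4, -1440) = -1436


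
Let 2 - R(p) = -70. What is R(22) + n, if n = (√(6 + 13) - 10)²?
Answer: 191 - 20*√19 ≈ 103.82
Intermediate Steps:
R(p) = 72 (R(p) = 2 - 1*(-70) = 2 + 70 = 72)
n = (-10 + √19)² (n = (√19 - 10)² = (-10 + √19)² ≈ 31.822)
R(22) + n = 72 + (10 - √19)²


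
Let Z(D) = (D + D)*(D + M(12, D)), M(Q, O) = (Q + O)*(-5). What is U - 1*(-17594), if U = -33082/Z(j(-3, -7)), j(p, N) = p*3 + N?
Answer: 1142557/64 ≈ 17852.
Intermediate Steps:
j(p, N) = N + 3*p (j(p, N) = 3*p + N = N + 3*p)
M(Q, O) = -5*O - 5*Q (M(Q, O) = (O + Q)*(-5) = -5*O - 5*Q)
Z(D) = 2*D*(-60 - 4*D) (Z(D) = (D + D)*(D + (-5*D - 5*12)) = (2*D)*(D + (-5*D - 60)) = (2*D)*(D + (-60 - 5*D)) = (2*D)*(-60 - 4*D) = 2*D*(-60 - 4*D))
U = 16541/64 (U = -33082*(-1/(8*(-7 + 3*(-3))*(15 + (-7 + 3*(-3))))) = -33082*(-1/(8*(-7 - 9)*(15 + (-7 - 9)))) = -33082*1/(128*(15 - 16)) = -33082/((-8*(-16)*(-1))) = -33082/(-128) = -33082*(-1/128) = 16541/64 ≈ 258.45)
U - 1*(-17594) = 16541/64 - 1*(-17594) = 16541/64 + 17594 = 1142557/64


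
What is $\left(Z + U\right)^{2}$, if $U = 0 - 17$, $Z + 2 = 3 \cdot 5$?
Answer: $16$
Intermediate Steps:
$Z = 13$ ($Z = -2 + 3 \cdot 5 = -2 + 15 = 13$)
$U = -17$
$\left(Z + U\right)^{2} = \left(13 - 17\right)^{2} = \left(-4\right)^{2} = 16$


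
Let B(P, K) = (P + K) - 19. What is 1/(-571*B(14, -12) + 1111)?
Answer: 1/10818 ≈ 9.2439e-5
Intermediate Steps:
B(P, K) = -19 + K + P (B(P, K) = (K + P) - 19 = -19 + K + P)
1/(-571*B(14, -12) + 1111) = 1/(-571*(-19 - 12 + 14) + 1111) = 1/(-571*(-17) + 1111) = 1/(9707 + 1111) = 1/10818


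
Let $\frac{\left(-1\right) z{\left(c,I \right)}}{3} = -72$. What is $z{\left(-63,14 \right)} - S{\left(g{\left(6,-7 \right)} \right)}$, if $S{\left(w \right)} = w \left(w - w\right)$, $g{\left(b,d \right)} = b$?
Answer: $216$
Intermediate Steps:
$z{\left(c,I \right)} = 216$ ($z{\left(c,I \right)} = \left(-3\right) \left(-72\right) = 216$)
$S{\left(w \right)} = 0$ ($S{\left(w \right)} = w 0 = 0$)
$z{\left(-63,14 \right)} - S{\left(g{\left(6,-7 \right)} \right)} = 216 - 0 = 216 + 0 = 216$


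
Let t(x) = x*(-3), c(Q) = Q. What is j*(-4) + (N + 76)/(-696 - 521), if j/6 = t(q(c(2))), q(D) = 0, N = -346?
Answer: 270/1217 ≈ 0.22186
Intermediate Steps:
t(x) = -3*x
j = 0 (j = 6*(-3*0) = 6*0 = 0)
j*(-4) + (N + 76)/(-696 - 521) = 0*(-4) + (-346 + 76)/(-696 - 521) = 0 - 270/(-1217) = 0 - 270*(-1/1217) = 0 + 270/1217 = 270/1217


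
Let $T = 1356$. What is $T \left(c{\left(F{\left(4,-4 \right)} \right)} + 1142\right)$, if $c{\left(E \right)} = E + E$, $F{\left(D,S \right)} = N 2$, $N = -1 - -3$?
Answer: $1559400$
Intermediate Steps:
$N = 2$ ($N = -1 + 3 = 2$)
$F{\left(D,S \right)} = 4$ ($F{\left(D,S \right)} = 2 \cdot 2 = 4$)
$c{\left(E \right)} = 2 E$
$T \left(c{\left(F{\left(4,-4 \right)} \right)} + 1142\right) = 1356 \left(2 \cdot 4 + 1142\right) = 1356 \left(8 + 1142\right) = 1356 \cdot 1150 = 1559400$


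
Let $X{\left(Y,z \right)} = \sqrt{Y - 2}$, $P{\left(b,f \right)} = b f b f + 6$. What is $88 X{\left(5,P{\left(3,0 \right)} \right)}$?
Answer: $88 \sqrt{3} \approx 152.42$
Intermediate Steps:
$P{\left(b,f \right)} = 6 + b^{2} f^{2}$ ($P{\left(b,f \right)} = f b^{2} f + 6 = b^{2} f^{2} + 6 = 6 + b^{2} f^{2}$)
$X{\left(Y,z \right)} = \sqrt{-2 + Y}$
$88 X{\left(5,P{\left(3,0 \right)} \right)} = 88 \sqrt{-2 + 5} = 88 \sqrt{3}$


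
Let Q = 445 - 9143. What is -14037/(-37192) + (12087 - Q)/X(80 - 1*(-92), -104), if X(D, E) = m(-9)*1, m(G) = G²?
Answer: 774172717/3012552 ≈ 256.98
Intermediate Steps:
Q = -8698
X(D, E) = 81 (X(D, E) = (-9)²*1 = 81*1 = 81)
-14037/(-37192) + (12087 - Q)/X(80 - 1*(-92), -104) = -14037/(-37192) + (12087 - 1*(-8698))/81 = -14037*(-1/37192) + (12087 + 8698)*(1/81) = 14037/37192 + 20785*(1/81) = 14037/37192 + 20785/81 = 774172717/3012552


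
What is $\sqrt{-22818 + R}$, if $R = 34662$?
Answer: $6 \sqrt{329} \approx 108.83$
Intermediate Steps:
$\sqrt{-22818 + R} = \sqrt{-22818 + 34662} = \sqrt{11844} = 6 \sqrt{329}$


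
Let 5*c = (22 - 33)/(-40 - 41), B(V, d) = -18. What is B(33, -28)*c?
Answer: -22/45 ≈ -0.48889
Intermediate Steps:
c = 11/405 (c = ((22 - 33)/(-40 - 41))/5 = (-11/(-81))/5 = (-11*(-1/81))/5 = (⅕)*(11/81) = 11/405 ≈ 0.027160)
B(33, -28)*c = -18*11/405 = -22/45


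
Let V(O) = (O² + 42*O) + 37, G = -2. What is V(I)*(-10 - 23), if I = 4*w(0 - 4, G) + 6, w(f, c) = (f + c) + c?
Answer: 12507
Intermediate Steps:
w(f, c) = f + 2*c (w(f, c) = (c + f) + c = f + 2*c)
I = -26 (I = 4*((0 - 4) + 2*(-2)) + 6 = 4*(-4 - 4) + 6 = 4*(-8) + 6 = -32 + 6 = -26)
V(O) = 37 + O² + 42*O
V(I)*(-10 - 23) = (37 + (-26)² + 42*(-26))*(-10 - 23) = (37 + 676 - 1092)*(-33) = -379*(-33) = 12507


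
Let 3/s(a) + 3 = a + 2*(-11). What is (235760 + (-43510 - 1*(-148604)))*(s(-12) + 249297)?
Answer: 3144032524044/37 ≈ 8.4974e+10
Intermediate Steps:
s(a) = 3/(-25 + a) (s(a) = 3/(-3 + (a + 2*(-11))) = 3/(-3 + (a - 22)) = 3/(-3 + (-22 + a)) = 3/(-25 + a))
(235760 + (-43510 - 1*(-148604)))*(s(-12) + 249297) = (235760 + (-43510 - 1*(-148604)))*(3/(-25 - 12) + 249297) = (235760 + (-43510 + 148604))*(3/(-37) + 249297) = (235760 + 105094)*(3*(-1/37) + 249297) = 340854*(-3/37 + 249297) = 340854*(9223986/37) = 3144032524044/37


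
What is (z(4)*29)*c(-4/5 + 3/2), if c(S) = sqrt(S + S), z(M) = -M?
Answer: -116*sqrt(35)/5 ≈ -137.25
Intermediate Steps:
c(S) = sqrt(2)*sqrt(S) (c(S) = sqrt(2*S) = sqrt(2)*sqrt(S))
(z(4)*29)*c(-4/5 + 3/2) = (-1*4*29)*(sqrt(2)*sqrt(-4/5 + 3/2)) = (-4*29)*(sqrt(2)*sqrt(-4*1/5 + 3*(1/2))) = -116*sqrt(2)*sqrt(-4/5 + 3/2) = -116*sqrt(2)*sqrt(7/10) = -116*sqrt(2)*sqrt(70)/10 = -116*sqrt(35)/5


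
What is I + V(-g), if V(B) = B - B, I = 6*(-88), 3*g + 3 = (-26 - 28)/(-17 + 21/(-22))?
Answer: -528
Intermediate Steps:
g = 1/395 (g = -1 + ((-26 - 28)/(-17 + 21/(-22)))/3 = -1 + (-54/(-17 + 21*(-1/22)))/3 = -1 + (-54/(-17 - 21/22))/3 = -1 + (-54/(-395/22))/3 = -1 + (-54*(-22/395))/3 = -1 + (⅓)*(1188/395) = -1 + 396/395 = 1/395 ≈ 0.0025316)
I = -528
V(B) = 0
I + V(-g) = -528 + 0 = -528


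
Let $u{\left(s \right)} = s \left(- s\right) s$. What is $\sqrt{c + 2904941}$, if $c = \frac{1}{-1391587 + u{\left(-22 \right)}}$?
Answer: $\frac{\sqrt{5539700763039342522}}{1380939} \approx 1704.4$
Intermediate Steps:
$u{\left(s \right)} = - s^{3}$ ($u{\left(s \right)} = - s^{2} s = - s^{3}$)
$c = - \frac{1}{1380939}$ ($c = \frac{1}{-1391587 - \left(-22\right)^{3}} = \frac{1}{-1391587 - -10648} = \frac{1}{-1391587 + 10648} = \frac{1}{-1380939} = - \frac{1}{1380939} \approx -7.2415 \cdot 10^{-7}$)
$\sqrt{c + 2904941} = \sqrt{- \frac{1}{1380939} + 2904941} = \sqrt{\frac{4011546319598}{1380939}} = \frac{\sqrt{5539700763039342522}}{1380939}$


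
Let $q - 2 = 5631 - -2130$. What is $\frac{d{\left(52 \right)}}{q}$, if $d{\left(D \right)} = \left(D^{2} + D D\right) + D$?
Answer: $\frac{780}{1109} \approx 0.70334$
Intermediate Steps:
$q = 7763$ ($q = 2 + \left(5631 - -2130\right) = 2 + \left(5631 + 2130\right) = 2 + 7761 = 7763$)
$d{\left(D \right)} = D + 2 D^{2}$ ($d{\left(D \right)} = \left(D^{2} + D^{2}\right) + D = 2 D^{2} + D = D + 2 D^{2}$)
$\frac{d{\left(52 \right)}}{q} = \frac{52 \left(1 + 2 \cdot 52\right)}{7763} = 52 \left(1 + 104\right) \frac{1}{7763} = 52 \cdot 105 \cdot \frac{1}{7763} = 5460 \cdot \frac{1}{7763} = \frac{780}{1109}$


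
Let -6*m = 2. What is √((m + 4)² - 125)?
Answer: 2*I*√251/3 ≈ 10.562*I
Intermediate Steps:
m = -⅓ (m = -⅙*2 = -⅓ ≈ -0.33333)
√((m + 4)² - 125) = √((-⅓ + 4)² - 125) = √((11/3)² - 125) = √(121/9 - 125) = √(-1004/9) = 2*I*√251/3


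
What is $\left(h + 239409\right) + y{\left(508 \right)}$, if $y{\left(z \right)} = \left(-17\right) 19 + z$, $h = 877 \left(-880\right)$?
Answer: $-532166$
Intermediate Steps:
$h = -771760$
$y{\left(z \right)} = -323 + z$
$\left(h + 239409\right) + y{\left(508 \right)} = \left(-771760 + 239409\right) + \left(-323 + 508\right) = -532351 + 185 = -532166$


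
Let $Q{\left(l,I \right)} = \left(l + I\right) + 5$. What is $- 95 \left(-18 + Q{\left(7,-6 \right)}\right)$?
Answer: $1140$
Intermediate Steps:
$Q{\left(l,I \right)} = 5 + I + l$ ($Q{\left(l,I \right)} = \left(I + l\right) + 5 = 5 + I + l$)
$- 95 \left(-18 + Q{\left(7,-6 \right)}\right) = - 95 \left(-18 + \left(5 - 6 + 7\right)\right) = - 95 \left(-18 + 6\right) = \left(-95\right) \left(-12\right) = 1140$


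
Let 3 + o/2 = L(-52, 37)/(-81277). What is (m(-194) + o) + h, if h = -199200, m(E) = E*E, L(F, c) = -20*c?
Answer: -13131923410/81277 ≈ -1.6157e+5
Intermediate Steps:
m(E) = E²
o = -486182/81277 (o = -6 + 2*(-20*37/(-81277)) = -6 + 2*(-740*(-1/81277)) = -6 + 2*(740/81277) = -6 + 1480/81277 = -486182/81277 ≈ -5.9818)
(m(-194) + o) + h = ((-194)² - 486182/81277) - 199200 = (37636 - 486182/81277) - 199200 = 3058454990/81277 - 199200 = -13131923410/81277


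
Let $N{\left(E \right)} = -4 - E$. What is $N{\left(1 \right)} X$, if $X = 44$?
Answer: $-220$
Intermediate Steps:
$N{\left(1 \right)} X = \left(-4 - 1\right) 44 = \left(-5\right) 44 = -220$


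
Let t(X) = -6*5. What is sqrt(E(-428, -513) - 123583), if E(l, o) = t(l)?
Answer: I*sqrt(123613) ≈ 351.59*I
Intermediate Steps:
t(X) = -30
E(l, o) = -30
sqrt(E(-428, -513) - 123583) = sqrt(-30 - 123583) = sqrt(-123613) = I*sqrt(123613)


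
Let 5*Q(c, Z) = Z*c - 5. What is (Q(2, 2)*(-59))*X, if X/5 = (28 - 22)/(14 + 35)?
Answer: 354/49 ≈ 7.2245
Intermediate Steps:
Q(c, Z) = -1 + Z*c/5 (Q(c, Z) = (Z*c - 5)/5 = (-5 + Z*c)/5 = -1 + Z*c/5)
X = 30/49 (X = 5*((28 - 22)/(14 + 35)) = 5*(6/49) = 30/49 ≈ 0.61224)
(Q(2, 2)*(-59))*X = ((-1 + (⅕)*2*2)*(-59))*(30/49) = ((-1 + ⅘)*(-59))*(30/49) = -⅕*(-59)*(30/49) = (59/5)*(30/49) = 354/49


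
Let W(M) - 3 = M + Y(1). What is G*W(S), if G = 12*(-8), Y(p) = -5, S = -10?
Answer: 1152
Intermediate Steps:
W(M) = -2 + M (W(M) = 3 + (M - 5) = 3 + (-5 + M) = -2 + M)
G = -96
G*W(S) = -96*(-2 - 10) = -96*(-12) = 1152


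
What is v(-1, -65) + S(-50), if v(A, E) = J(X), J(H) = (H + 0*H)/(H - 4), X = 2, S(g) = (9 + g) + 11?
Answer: -31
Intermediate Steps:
S(g) = 20 + g
J(H) = H/(-4 + H) (J(H) = (H + 0)/(-4 + H) = H/(-4 + H))
v(A, E) = -1 (v(A, E) = 2/(-4 + 2) = 2/(-2) = 2*(-½) = -1)
v(-1, -65) + S(-50) = -1 + (20 - 50) = -1 - 30 = -31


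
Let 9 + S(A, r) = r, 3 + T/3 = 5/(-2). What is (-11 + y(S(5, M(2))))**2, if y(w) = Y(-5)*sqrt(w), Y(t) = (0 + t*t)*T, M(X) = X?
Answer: -4763891/4 + 9075*I*sqrt(7) ≈ -1.191e+6 + 24010.0*I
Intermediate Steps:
T = -33/2 (T = -9 + 3*(5/(-2)) = -9 + 3*(5*(-1/2)) = -9 + 3*(-5/2) = -9 - 15/2 = -33/2 ≈ -16.500)
S(A, r) = -9 + r
Y(t) = -33*t**2/2 (Y(t) = (0 + t*t)*(-33/2) = (0 + t**2)*(-33/2) = t**2*(-33/2) = -33*t**2/2)
y(w) = -825*sqrt(w)/2 (y(w) = (-33/2*(-5)**2)*sqrt(w) = (-33/2*25)*sqrt(w) = -825*sqrt(w)/2)
(-11 + y(S(5, M(2))))**2 = (-11 - 825*sqrt(-9 + 2)/2)**2 = (-11 - 825*I*sqrt(7)/2)**2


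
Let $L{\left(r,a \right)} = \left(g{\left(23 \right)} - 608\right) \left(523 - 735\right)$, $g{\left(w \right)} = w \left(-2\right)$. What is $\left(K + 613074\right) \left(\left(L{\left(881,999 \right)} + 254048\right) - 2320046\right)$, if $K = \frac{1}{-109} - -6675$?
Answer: $- \frac{130197580704000}{109} \approx -1.1945 \cdot 10^{12}$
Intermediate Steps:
$g{\left(w \right)} = - 2 w$
$L{\left(r,a \right)} = 138648$ ($L{\left(r,a \right)} = \left(\left(-2\right) 23 - 608\right) \left(523 - 735\right) = \left(-46 - 608\right) \left(-212\right) = \left(-654\right) \left(-212\right) = 138648$)
$K = \frac{727574}{109}$ ($K = - \frac{1}{109} + 6675 = \frac{727574}{109} \approx 6675.0$)
$\left(K + 613074\right) \left(\left(L{\left(881,999 \right)} + 254048\right) - 2320046\right) = \left(\frac{727574}{109} + 613074\right) \left(\left(138648 + 254048\right) - 2320046\right) = \frac{67552640 \left(392696 - 2320046\right)}{109} = \frac{67552640}{109} \left(-1927350\right) = - \frac{130197580704000}{109}$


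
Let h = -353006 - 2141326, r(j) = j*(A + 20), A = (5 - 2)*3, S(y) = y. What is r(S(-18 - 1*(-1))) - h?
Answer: 2493839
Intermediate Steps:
A = 9 (A = 3*3 = 9)
r(j) = 29*j (r(j) = j*(9 + 20) = j*29 = 29*j)
h = -2494332
r(S(-18 - 1*(-1))) - h = 29*(-18 - 1*(-1)) - 1*(-2494332) = 29*(-18 + 1) + 2494332 = 29*(-17) + 2494332 = -493 + 2494332 = 2493839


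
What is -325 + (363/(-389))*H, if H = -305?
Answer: -15710/389 ≈ -40.386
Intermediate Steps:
-325 + (363/(-389))*H = -325 + (363/(-389))*(-305) = -325 + (363*(-1/389))*(-305) = -325 - 363/389*(-305) = -325 + 110715/389 = -15710/389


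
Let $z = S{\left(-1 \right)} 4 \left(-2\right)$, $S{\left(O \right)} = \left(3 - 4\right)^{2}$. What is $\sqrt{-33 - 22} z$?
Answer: $- 8 i \sqrt{55} \approx - 59.33 i$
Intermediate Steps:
$S{\left(O \right)} = 1$ ($S{\left(O \right)} = \left(-1\right)^{2} = 1$)
$z = -8$ ($z = 1 \cdot 4 \left(-2\right) = 4 \left(-2\right) = -8$)
$\sqrt{-33 - 22} z = \sqrt{-33 - 22} \left(-8\right) = \sqrt{-55} \left(-8\right) = i \sqrt{55} \left(-8\right) = - 8 i \sqrt{55}$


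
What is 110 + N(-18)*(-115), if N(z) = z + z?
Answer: 4250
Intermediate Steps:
N(z) = 2*z
110 + N(-18)*(-115) = 110 + (2*(-18))*(-115) = 110 - 36*(-115) = 110 + 4140 = 4250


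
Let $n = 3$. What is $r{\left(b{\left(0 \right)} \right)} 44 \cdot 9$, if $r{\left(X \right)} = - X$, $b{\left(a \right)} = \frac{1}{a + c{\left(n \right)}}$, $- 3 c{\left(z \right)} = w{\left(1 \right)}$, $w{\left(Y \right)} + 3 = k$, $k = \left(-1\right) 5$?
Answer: $- \frac{297}{2} \approx -148.5$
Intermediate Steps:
$k = -5$
$w{\left(Y \right)} = -8$ ($w{\left(Y \right)} = -3 - 5 = -8$)
$c{\left(z \right)} = \frac{8}{3}$ ($c{\left(z \right)} = \left(- \frac{1}{3}\right) \left(-8\right) = \frac{8}{3}$)
$b{\left(a \right)} = \frac{1}{\frac{8}{3} + a}$ ($b{\left(a \right)} = \frac{1}{a + \frac{8}{3}} = \frac{1}{\frac{8}{3} + a}$)
$r{\left(b{\left(0 \right)} \right)} 44 \cdot 9 = - \frac{3}{8 + 3 \cdot 0} \cdot 44 \cdot 9 = - \frac{3}{8 + 0} \cdot 44 \cdot 9 = - \frac{3}{8} \cdot 44 \cdot 9 = \left(-1\right) \frac{3}{8} \cdot 44 \cdot 9 = \left(- \frac{3}{8}\right) 44 \cdot 9 = \left(- \frac{33}{2}\right) 9 = - \frac{297}{2}$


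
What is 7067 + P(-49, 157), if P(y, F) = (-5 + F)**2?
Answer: 30171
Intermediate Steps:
7067 + P(-49, 157) = 7067 + (-5 + 157)**2 = 7067 + 152**2 = 7067 + 23104 = 30171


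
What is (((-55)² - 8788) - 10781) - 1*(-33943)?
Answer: 17399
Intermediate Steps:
(((-55)² - 8788) - 10781) - 1*(-33943) = ((3025 - 8788) - 10781) + 33943 = (-5763 - 10781) + 33943 = -16544 + 33943 = 17399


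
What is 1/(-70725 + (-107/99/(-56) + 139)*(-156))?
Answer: -462/42694349 ≈ -1.0821e-5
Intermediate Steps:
1/(-70725 + (-107/99/(-56) + 139)*(-156)) = 1/(-70725 + (-107*1/99*(-1/56) + 139)*(-156)) = 1/(-70725 + (-107/99*(-1/56) + 139)*(-156)) = 1/(-70725 + (107/5544 + 139)*(-156)) = 1/(-70725 + (770723/5544)*(-156)) = 1/(-70725 - 10019399/462) = 1/(-42694349/462) = -462/42694349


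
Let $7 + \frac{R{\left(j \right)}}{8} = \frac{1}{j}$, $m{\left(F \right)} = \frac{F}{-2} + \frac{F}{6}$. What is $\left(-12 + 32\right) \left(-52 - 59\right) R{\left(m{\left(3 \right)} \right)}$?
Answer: $142080$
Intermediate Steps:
$m{\left(F \right)} = - \frac{F}{3}$ ($m{\left(F \right)} = F \left(- \frac{1}{2}\right) + F \frac{1}{6} = - \frac{F}{2} + \frac{F}{6} = - \frac{F}{3}$)
$R{\left(j \right)} = -56 + \frac{8}{j}$
$\left(-12 + 32\right) \left(-52 - 59\right) R{\left(m{\left(3 \right)} \right)} = \left(-12 + 32\right) \left(-52 - 59\right) \left(-56 + \frac{8}{\left(- \frac{1}{3}\right) 3}\right) = 20 \left(-111\right) \left(-56 + \frac{8}{-1}\right) = - 2220 \left(-56 + 8 \left(-1\right)\right) = - 2220 \left(-56 - 8\right) = \left(-2220\right) \left(-64\right) = 142080$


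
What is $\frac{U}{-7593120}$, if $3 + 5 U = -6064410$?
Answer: $\frac{2021471}{12655200} \approx 0.15973$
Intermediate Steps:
$U = - \frac{6064413}{5}$ ($U = - \frac{3}{5} + \frac{1}{5} \left(-6064410\right) = - \frac{3}{5} - 1212882 = - \frac{6064413}{5} \approx -1.2129 \cdot 10^{6}$)
$\frac{U}{-7593120} = - \frac{6064413}{5 \left(-7593120\right)} = \left(- \frac{6064413}{5}\right) \left(- \frac{1}{7593120}\right) = \frac{2021471}{12655200}$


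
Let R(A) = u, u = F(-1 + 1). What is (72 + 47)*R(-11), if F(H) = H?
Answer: 0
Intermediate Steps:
u = 0 (u = -1 + 1 = 0)
R(A) = 0
(72 + 47)*R(-11) = (72 + 47)*0 = 119*0 = 0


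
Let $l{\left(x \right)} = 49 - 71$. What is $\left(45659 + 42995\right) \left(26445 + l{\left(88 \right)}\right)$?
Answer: $2342504642$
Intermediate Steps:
$l{\left(x \right)} = -22$
$\left(45659 + 42995\right) \left(26445 + l{\left(88 \right)}\right) = \left(45659 + 42995\right) \left(26445 - 22\right) = 88654 \cdot 26423 = 2342504642$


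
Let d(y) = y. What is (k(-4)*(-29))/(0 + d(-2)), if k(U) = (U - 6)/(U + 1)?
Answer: 145/3 ≈ 48.333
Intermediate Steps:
k(U) = (-6 + U)/(1 + U)
(k(-4)*(-29))/(0 + d(-2)) = (((-6 - 4)/(1 - 4))*(-29))/(0 - 2) = ((-10/(-3))*(-29))/(-2) = (-1/3*(-10)*(-29))*(-1/2) = ((10/3)*(-29))*(-1/2) = -290/3*(-1/2) = 145/3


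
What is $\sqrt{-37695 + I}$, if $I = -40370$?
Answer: $i \sqrt{78065} \approx 279.4 i$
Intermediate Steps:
$\sqrt{-37695 + I} = \sqrt{-37695 - 40370} = \sqrt{-78065} = i \sqrt{78065}$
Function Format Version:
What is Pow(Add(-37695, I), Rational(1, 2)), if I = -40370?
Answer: Mul(I, Pow(78065, Rational(1, 2))) ≈ Mul(279.40, I)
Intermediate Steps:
Pow(Add(-37695, I), Rational(1, 2)) = Pow(Add(-37695, -40370), Rational(1, 2)) = Pow(-78065, Rational(1, 2)) = Mul(I, Pow(78065, Rational(1, 2)))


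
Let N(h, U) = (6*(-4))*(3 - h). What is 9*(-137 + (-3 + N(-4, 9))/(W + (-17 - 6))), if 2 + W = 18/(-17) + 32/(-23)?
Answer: -12632040/10733 ≈ -1176.9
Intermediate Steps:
N(h, U) = -72 + 24*h (N(h, U) = -24*(3 - h) = -72 + 24*h)
W = -1740/391 (W = -2 + (18/(-17) + 32/(-23)) = -2 + (18*(-1/17) + 32*(-1/23)) = -2 + (-18/17 - 32/23) = -2 - 958/391 = -1740/391 ≈ -4.4501)
9*(-137 + (-3 + N(-4, 9))/(W + (-17 - 6))) = 9*(-137 + (-3 + (-72 + 24*(-4)))/(-1740/391 + (-17 - 6))) = 9*(-137 + (-3 + (-72 - 96))/(-1740/391 - 23)) = 9*(-137 + (-3 - 168)/(-10733/391)) = 9*(-137 - 171*(-391/10733)) = 9*(-137 + 66861/10733) = 9*(-1403560/10733) = -12632040/10733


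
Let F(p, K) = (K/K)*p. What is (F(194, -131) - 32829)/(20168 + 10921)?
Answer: -32635/31089 ≈ -1.0497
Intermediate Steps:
F(p, K) = p (F(p, K) = 1*p = p)
(F(194, -131) - 32829)/(20168 + 10921) = (194 - 32829)/(20168 + 10921) = -32635/31089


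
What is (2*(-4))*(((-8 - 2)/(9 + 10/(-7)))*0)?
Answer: 0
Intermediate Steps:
(2*(-4))*(((-8 - 2)/(9 + 10/(-7)))*0) = -8*(-10/(9 + 10*(-1/7)))*0 = -8*(-10/(9 - 10/7))*0 = -8*(-10/53/7)*0 = -8*(-10*7/53)*0 = -(-560)*0/53 = -8*0 = 0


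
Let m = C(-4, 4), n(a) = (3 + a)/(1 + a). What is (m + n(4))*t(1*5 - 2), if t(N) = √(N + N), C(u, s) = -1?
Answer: 2*√6/5 ≈ 0.97980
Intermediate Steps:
n(a) = (3 + a)/(1 + a)
m = -1
t(N) = √2*√N (t(N) = √(2*N) = √2*√N)
(m + n(4))*t(1*5 - 2) = (-1 + (3 + 4)/(1 + 4))*(√2*√(1*5 - 2)) = (-1 + 7/5)*(√2*√(5 - 2)) = (-1 + (⅕)*7)*(√2*√3) = (-1 + 7/5)*√6 = 2*√6/5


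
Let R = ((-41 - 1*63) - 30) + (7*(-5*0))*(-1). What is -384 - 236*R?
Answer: 31240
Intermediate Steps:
R = -134 (R = ((-41 - 63) - 30) + (7*0)*(-1) = (-104 - 30) + 0*(-1) = -134 + 0 = -134)
-384 - 236*R = -384 - 236*(-134) = -384 + 31624 = 31240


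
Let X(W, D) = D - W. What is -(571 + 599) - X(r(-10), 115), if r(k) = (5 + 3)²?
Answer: -1221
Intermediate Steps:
r(k) = 64 (r(k) = 8² = 64)
-(571 + 599) - X(r(-10), 115) = -(571 + 599) - (115 - 1*64) = -1*1170 - (115 - 64) = -1170 - 1*51 = -1170 - 51 = -1221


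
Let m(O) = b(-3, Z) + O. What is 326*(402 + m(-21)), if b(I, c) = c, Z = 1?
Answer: 124532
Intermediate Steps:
m(O) = 1 + O
326*(402 + m(-21)) = 326*(402 + (1 - 21)) = 326*(402 - 20) = 326*382 = 124532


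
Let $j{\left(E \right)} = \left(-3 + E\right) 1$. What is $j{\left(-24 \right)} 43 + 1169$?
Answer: $8$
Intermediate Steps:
$j{\left(E \right)} = -3 + E$
$j{\left(-24 \right)} 43 + 1169 = \left(-3 - 24\right) 43 + 1169 = \left(-27\right) 43 + 1169 = -1161 + 1169 = 8$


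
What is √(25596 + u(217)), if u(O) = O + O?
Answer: √26030 ≈ 161.34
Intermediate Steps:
u(O) = 2*O
√(25596 + u(217)) = √(25596 + 2*217) = √(25596 + 434) = √26030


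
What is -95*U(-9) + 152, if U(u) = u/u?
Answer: 57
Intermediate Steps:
U(u) = 1
-95*U(-9) + 152 = -95*1 + 152 = -95 + 152 = 57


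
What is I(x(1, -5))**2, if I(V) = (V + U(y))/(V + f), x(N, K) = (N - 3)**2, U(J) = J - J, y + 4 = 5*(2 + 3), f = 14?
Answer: 4/81 ≈ 0.049383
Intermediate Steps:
y = 21 (y = -4 + 5*(2 + 3) = -4 + 5*5 = -4 + 25 = 21)
U(J) = 0
x(N, K) = (-3 + N)**2
I(V) = V/(14 + V) (I(V) = (V + 0)/(V + 14) = V/(14 + V))
I(x(1, -5))**2 = ((-3 + 1)**2/(14 + (-3 + 1)**2))**2 = ((-2)**2/(14 + (-2)**2))**2 = (4/(14 + 4))**2 = (4/18)**2 = (4*(1/18))**2 = (2/9)**2 = 4/81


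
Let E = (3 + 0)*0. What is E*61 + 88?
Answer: 88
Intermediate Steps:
E = 0 (E = 3*0 = 0)
E*61 + 88 = 0*61 + 88 = 0 + 88 = 88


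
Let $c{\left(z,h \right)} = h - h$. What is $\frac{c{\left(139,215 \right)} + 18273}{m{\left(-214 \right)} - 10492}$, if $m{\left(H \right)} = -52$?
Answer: $- \frac{18273}{10544} \approx -1.733$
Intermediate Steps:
$c{\left(z,h \right)} = 0$
$\frac{c{\left(139,215 \right)} + 18273}{m{\left(-214 \right)} - 10492} = \frac{0 + 18273}{-52 - 10492} = \frac{18273}{-10544} = 18273 \left(- \frac{1}{10544}\right) = - \frac{18273}{10544}$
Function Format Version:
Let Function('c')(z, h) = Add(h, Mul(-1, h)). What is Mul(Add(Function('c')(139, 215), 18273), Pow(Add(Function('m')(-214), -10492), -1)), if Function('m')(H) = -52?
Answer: Rational(-18273, 10544) ≈ -1.7330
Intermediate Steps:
Function('c')(z, h) = 0
Mul(Add(Function('c')(139, 215), 18273), Pow(Add(Function('m')(-214), -10492), -1)) = Mul(Add(0, 18273), Pow(Add(-52, -10492), -1)) = Mul(18273, Pow(-10544, -1)) = Mul(18273, Rational(-1, 10544)) = Rational(-18273, 10544)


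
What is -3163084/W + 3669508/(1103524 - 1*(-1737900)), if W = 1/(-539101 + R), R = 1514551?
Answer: -2191753917519539423/710356 ≈ -3.0854e+12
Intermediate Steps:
W = 1/975450 (W = 1/(-539101 + 1514551) = 1/975450 ≈ 1.0252e-6)
-3163084/W + 3669508/(1103524 - 1*(-1737900)) = -3163084/1/975450 + 3669508/(1103524 - 1*(-1737900)) = -3163084*975450 + 3669508/(1103524 + 1737900) = -3085430287800 + 3669508/2841424 = -3085430287800 + 3669508*(1/2841424) = -3085430287800 + 917377/710356 = -2191753917519539423/710356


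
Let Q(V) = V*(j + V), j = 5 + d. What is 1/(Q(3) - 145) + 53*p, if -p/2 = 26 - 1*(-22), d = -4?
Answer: -676705/133 ≈ -5088.0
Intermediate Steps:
j = 1 (j = 5 - 4 = 1)
Q(V) = V*(1 + V)
p = -96 (p = -2*(26 - 1*(-22)) = -2*(26 + 22) = -2*48 = -96)
1/(Q(3) - 145) + 53*p = 1/(3*(1 + 3) - 145) + 53*(-96) = 1/(3*4 - 145) - 5088 = 1/(12 - 145) - 5088 = 1/(-133) - 5088 = -1/133 - 5088 = -676705/133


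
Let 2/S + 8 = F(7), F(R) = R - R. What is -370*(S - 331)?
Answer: 245125/2 ≈ 1.2256e+5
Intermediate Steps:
F(R) = 0
S = -¼ (S = 2/(-8 + 0) = 2/(-8) = 2*(-⅛) = -¼ ≈ -0.25000)
-370*(S - 331) = -370*(-¼ - 331) = -370*(-1325/4) = 245125/2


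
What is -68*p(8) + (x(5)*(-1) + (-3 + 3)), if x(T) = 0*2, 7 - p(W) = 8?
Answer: 68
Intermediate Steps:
p(W) = -1 (p(W) = 7 - 1*8 = 7 - 8 = -1)
x(T) = 0
-68*p(8) + (x(5)*(-1) + (-3 + 3)) = -68*(-1) + (0*(-1) + (-3 + 3)) = 68 + (0 + 0) = 68 + 0 = 68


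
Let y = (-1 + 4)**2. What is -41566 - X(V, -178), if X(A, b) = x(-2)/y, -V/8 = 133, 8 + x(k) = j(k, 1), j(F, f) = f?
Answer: -374087/9 ≈ -41565.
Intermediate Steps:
x(k) = -7 (x(k) = -8 + 1 = -7)
V = -1064 (V = -8*133 = -1064)
y = 9 (y = 3**2 = 9)
X(A, b) = -7/9
-41566 - X(V, -178) = -41566 - 1*(-7/9) = -41566 + 7/9 = -374087/9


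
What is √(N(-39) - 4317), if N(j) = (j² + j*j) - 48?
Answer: 21*I*√3 ≈ 36.373*I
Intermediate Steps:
N(j) = -48 + 2*j² (N(j) = (j² + j²) - 48 = 2*j² - 48 = -48 + 2*j²)
√(N(-39) - 4317) = √((-48 + 2*(-39)²) - 4317) = √((-48 + 2*1521) - 4317) = √((-48 + 3042) - 4317) = √(2994 - 4317) = √(-1323) = 21*I*√3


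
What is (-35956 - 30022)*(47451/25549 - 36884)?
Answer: 62171192448970/25549 ≈ 2.4334e+9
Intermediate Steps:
(-35956 - 30022)*(47451/25549 - 36884) = -65978*(47451*(1/25549) - 36884) = -65978*(47451/25549 - 36884) = -65978*(-942301865/25549) = 62171192448970/25549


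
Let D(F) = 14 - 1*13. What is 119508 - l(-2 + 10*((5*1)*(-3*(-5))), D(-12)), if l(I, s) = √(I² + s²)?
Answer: 119508 - √559505 ≈ 1.1876e+5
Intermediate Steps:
D(F) = 1 (D(F) = 14 - 13 = 1)
119508 - l(-2 + 10*((5*1)*(-3*(-5))), D(-12)) = 119508 - √((-2 + 10*((5*1)*(-3*(-5))))² + 1²) = 119508 - √((-2 + 10*(5*15))² + 1) = 119508 - √((-2 + 10*75)² + 1) = 119508 - √((-2 + 750)² + 1) = 119508 - √(748² + 1) = 119508 - √(559504 + 1) = 119508 - √559505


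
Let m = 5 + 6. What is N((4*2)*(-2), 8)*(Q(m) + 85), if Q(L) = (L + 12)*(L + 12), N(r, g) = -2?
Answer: -1228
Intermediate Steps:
m = 11
Q(L) = (12 + L)² (Q(L) = (12 + L)*(12 + L) = (12 + L)²)
N((4*2)*(-2), 8)*(Q(m) + 85) = -2*((12 + 11)² + 85) = -2*(23² + 85) = -2*(529 + 85) = -2*614 = -1228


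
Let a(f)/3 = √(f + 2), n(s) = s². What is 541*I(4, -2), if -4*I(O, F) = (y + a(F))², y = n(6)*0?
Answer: 0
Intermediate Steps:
a(f) = 3*√(2 + f) (a(f) = 3*√(f + 2) = 3*√(2 + f))
y = 0 (y = 6²*0 = 36*0 = 0)
I(O, F) = -9/2 - 9*F/4 (I(O, F) = -(0 + 3*√(2 + F))²/4 = -(9/2 + 9*F/4) = -(18 + 9*F)/4 = -9/2 - 9*F/4)
541*I(4, -2) = 541*(-9/2 - 9/4*(-2)) = 541*(-9/2 + 9/2) = 541*0 = 0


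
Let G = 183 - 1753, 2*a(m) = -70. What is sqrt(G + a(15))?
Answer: I*sqrt(1605) ≈ 40.062*I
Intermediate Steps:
a(m) = -35 (a(m) = (1/2)*(-70) = -35)
G = -1570
sqrt(G + a(15)) = sqrt(-1570 - 35) = sqrt(-1605) = I*sqrt(1605)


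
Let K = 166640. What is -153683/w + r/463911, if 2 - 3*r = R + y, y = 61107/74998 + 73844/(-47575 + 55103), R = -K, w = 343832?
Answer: -5525610609318127721/16885406813433354504 ≈ -0.32724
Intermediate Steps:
R = -166640 (R = -1*166640 = -166640)
y = 374885363/35286559 (y = 61107*(1/74998) + 73844/7528 = 61107/74998 + 73844*(1/7528) = 61107/74998 + 18461/1882 = 374885363/35286559 ≈ 10.624)
r = 5879847879515/105859677 (r = 2/3 - (-166640 + 374885363/35286559)/3 = 2/3 - 1/3*(-5879777306397/35286559) = 2/3 + 1959925768799/35286559 = 5879847879515/105859677 ≈ 55544.)
-153683/w + r/463911 = -153683/343832 + (5879847879515/105859677)/463911 = -153683*1/343832 + (5879847879515/105859677)*(1/463911) = -153683/343832 + 5879847879515/49109468616747 = -5525610609318127721/16885406813433354504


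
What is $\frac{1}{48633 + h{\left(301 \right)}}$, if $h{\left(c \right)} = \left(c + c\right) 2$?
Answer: $\frac{1}{49837} \approx 2.0065 \cdot 10^{-5}$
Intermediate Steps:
$h{\left(c \right)} = 4 c$ ($h{\left(c \right)} = 2 c 2 = 4 c$)
$\frac{1}{48633 + h{\left(301 \right)}} = \frac{1}{48633 + 4 \cdot 301} = \frac{1}{48633 + 1204} = \frac{1}{49837}$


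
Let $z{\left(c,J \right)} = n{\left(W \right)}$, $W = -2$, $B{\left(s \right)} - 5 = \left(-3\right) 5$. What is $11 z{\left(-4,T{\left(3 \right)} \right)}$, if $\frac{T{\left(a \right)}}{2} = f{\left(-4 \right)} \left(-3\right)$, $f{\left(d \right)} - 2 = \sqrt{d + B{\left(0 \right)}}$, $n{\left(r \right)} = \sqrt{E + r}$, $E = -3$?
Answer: $11 i \sqrt{5} \approx 24.597 i$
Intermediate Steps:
$B{\left(s \right)} = -10$ ($B{\left(s \right)} = 5 - 15 = -10$)
$n{\left(r \right)} = \sqrt{-3 + r}$
$f{\left(d \right)} = 2 + \sqrt{-10 + d}$ ($f{\left(d \right)} = 2 + \sqrt{d - 10} = 2 + \sqrt{-10 + d}$)
$T{\left(a \right)} = -12 - 6 i \sqrt{14}$ ($T{\left(a \right)} = 2 \left(2 + \sqrt{-10 - 4}\right) \left(-3\right) = 2 \left(2 + \sqrt{-14}\right) \left(-3\right) = 2 \left(2 + i \sqrt{14}\right) \left(-3\right) = 2 \left(-6 - 3 i \sqrt{14}\right) = -12 - 6 i \sqrt{14}$)
$z{\left(c,J \right)} = i \sqrt{5}$ ($z{\left(c,J \right)} = \sqrt{-3 - 2} = \sqrt{-5} = i \sqrt{5}$)
$11 z{\left(-4,T{\left(3 \right)} \right)} = 11 i \sqrt{5}$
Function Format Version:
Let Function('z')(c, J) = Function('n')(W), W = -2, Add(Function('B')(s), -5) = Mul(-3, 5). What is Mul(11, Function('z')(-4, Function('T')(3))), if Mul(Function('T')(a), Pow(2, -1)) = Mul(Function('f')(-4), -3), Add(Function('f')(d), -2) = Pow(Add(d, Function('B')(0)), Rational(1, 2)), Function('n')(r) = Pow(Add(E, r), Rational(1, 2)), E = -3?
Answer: Mul(11, I, Pow(5, Rational(1, 2))) ≈ Mul(24.597, I)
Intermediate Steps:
Function('B')(s) = -10 (Function('B')(s) = Add(5, Mul(-3, 5)) = Add(5, -15) = -10)
Function('n')(r) = Pow(Add(-3, r), Rational(1, 2))
Function('f')(d) = Add(2, Pow(Add(-10, d), Rational(1, 2))) (Function('f')(d) = Add(2, Pow(Add(d, -10), Rational(1, 2))) = Add(2, Pow(Add(-10, d), Rational(1, 2))))
Function('T')(a) = Add(-12, Mul(-6, I, Pow(14, Rational(1, 2)))) (Function('T')(a) = Mul(2, Mul(Add(2, Pow(Add(-10, -4), Rational(1, 2))), -3)) = Mul(2, Mul(Add(2, Pow(-14, Rational(1, 2))), -3)) = Mul(2, Mul(Add(2, Mul(I, Pow(14, Rational(1, 2)))), -3)) = Mul(2, Add(-6, Mul(-3, I, Pow(14, Rational(1, 2))))) = Add(-12, Mul(-6, I, Pow(14, Rational(1, 2)))))
Function('z')(c, J) = Mul(I, Pow(5, Rational(1, 2))) (Function('z')(c, J) = Pow(Add(-3, -2), Rational(1, 2)) = Pow(-5, Rational(1, 2)) = Mul(I, Pow(5, Rational(1, 2))))
Mul(11, Function('z')(-4, Function('T')(3))) = Mul(11, Mul(I, Pow(5, Rational(1, 2)))) = Mul(11, I, Pow(5, Rational(1, 2)))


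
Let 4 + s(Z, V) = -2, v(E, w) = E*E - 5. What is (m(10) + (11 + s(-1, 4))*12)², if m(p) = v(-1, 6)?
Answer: 3136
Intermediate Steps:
v(E, w) = -5 + E² (v(E, w) = E² - 5 = -5 + E²)
s(Z, V) = -6 (s(Z, V) = -4 - 2 = -6)
m(p) = -4 (m(p) = -5 + (-1)² = -5 + 1 = -4)
(m(10) + (11 + s(-1, 4))*12)² = (-4 + (11 - 6)*12)² = (-4 + 5*12)² = (-4 + 60)² = 56² = 3136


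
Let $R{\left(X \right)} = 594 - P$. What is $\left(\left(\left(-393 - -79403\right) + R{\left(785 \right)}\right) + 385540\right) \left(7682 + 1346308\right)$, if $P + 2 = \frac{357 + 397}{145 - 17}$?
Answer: $\frac{20153441814165}{32} \approx 6.2979 \cdot 10^{11}$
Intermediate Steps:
$P = \frac{249}{64}$ ($P = -2 + \frac{357 + 397}{145 - 17} = -2 + \frac{754}{128} = -2 + 754 \cdot \frac{1}{128} = -2 + \frac{377}{64} = \frac{249}{64} \approx 3.8906$)
$R{\left(X \right)} = \frac{37767}{64}$ ($R{\left(X \right)} = 594 - \frac{249}{64} = \frac{37767}{64}$)
$\left(\left(\left(-393 - -79403\right) + R{\left(785 \right)}\right) + 385540\right) \left(7682 + 1346308\right) = \left(\left(\left(-393 - -79403\right) + \frac{37767}{64}\right) + 385540\right) \left(7682 + 1346308\right) = \left(\left(\left(-393 + 79403\right) + \frac{37767}{64}\right) + 385540\right) 1353990 = \left(\left(79010 + \frac{37767}{64}\right) + 385540\right) 1353990 = \left(\frac{5094407}{64} + 385540\right) 1353990 = \frac{29768967}{64} \cdot 1353990 = \frac{20153441814165}{32}$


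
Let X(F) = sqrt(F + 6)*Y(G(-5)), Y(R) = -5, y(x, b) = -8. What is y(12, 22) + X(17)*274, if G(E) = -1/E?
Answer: -8 - 1370*sqrt(23) ≈ -6578.3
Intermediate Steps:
X(F) = -5*sqrt(6 + F) (X(F) = sqrt(F + 6)*(-5) = sqrt(6 + F)*(-5) = -5*sqrt(6 + F))
y(12, 22) + X(17)*274 = -8 - 5*sqrt(6 + 17)*274 = -8 - 5*sqrt(23)*274 = -8 - 1370*sqrt(23)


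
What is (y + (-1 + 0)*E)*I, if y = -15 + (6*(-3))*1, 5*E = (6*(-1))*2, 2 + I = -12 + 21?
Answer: -1071/5 ≈ -214.20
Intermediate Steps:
I = 7 (I = -2 + (-12 + 21) = -2 + 9 = 7)
E = -12/5 (E = ((6*(-1))*2)/5 = (-6*2)/5 = (⅕)*(-12) = -12/5 ≈ -2.4000)
y = -33 (y = -15 - 18*1 = -15 - 18 = -33)
(y + (-1 + 0)*E)*I = (-33 + (-1 + 0)*(-12/5))*7 = (-33 - 1*(-12/5))*7 = (-33 + 12/5)*7 = -153/5*7 = -1071/5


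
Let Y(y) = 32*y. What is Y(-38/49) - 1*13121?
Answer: -644145/49 ≈ -13146.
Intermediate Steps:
Y(-38/49) - 1*13121 = 32*(-38/49) - 1*13121 = 32*(-38*1/49) - 13121 = 32*(-38/49) - 13121 = -1216/49 - 13121 = -644145/49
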